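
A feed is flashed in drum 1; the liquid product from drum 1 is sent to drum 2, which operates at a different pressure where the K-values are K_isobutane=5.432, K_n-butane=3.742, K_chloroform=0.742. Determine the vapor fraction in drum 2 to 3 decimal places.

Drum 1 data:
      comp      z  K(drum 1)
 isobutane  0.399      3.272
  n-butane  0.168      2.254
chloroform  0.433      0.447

Drum 1:
Let ψ₁ = V/F and solve Σ zᵢ(Kᵢ−1)/(1+ψ₁(Kᵢ−1)) = 0.
Feasibility: ΣzᵢKᵢ = 1.878, Σzᵢ/Kᵢ = 1.165 — both > 1, two phases present.
Newton iteration, ψ₁⁰ = 0.45:
  ψ₁ = 0.450: g = 0.2641, g' = -0.846 → ψ₁ = 0.762
  ψ₁ = 0.762: g = 0.0257, g' = -0.741 → ψ₁ = 0.797
Converged at ψ₁ = 0.797.
Drum-1 compositions:
  isobutane: x = 0.142, y = 0.465
  n-butane: x = 0.084, y = 0.189
  chloroform: x = 0.774, y = 0.346
Drum-2 feed = drum-1 liquid: z₂ = (0.1420, 0.0840, 0.7740).
Drum 2:
Let ψ₂ = V/F and solve Σ zᵢ(Kᵢ−1)/(1+ψ₂(Kᵢ−1)) = 0.
g(0) = ΣzᵢKᵢ − 1 = 0.660 and g(1) = 1 − Σzᵢ/Kᵢ = -0.092, so a root lies in (0, 1).
Newton–Raphson from ψ₂ = 0.56:
  ψ₂ = 0.560: g = 0.0382, g' = -0.399 → ψ₂ = 0.656
  ψ₂ = 0.656: g = 0.0031, g' = -0.338 → ψ₂ = 0.665
Converged at ψ₂ = 0.665.
  isobutane: x = 0.036, y = 0.195
  n-butane: x = 0.030, y = 0.111
  chloroform: x = 0.934, y = 0.693

V/F (drum 2) = 0.665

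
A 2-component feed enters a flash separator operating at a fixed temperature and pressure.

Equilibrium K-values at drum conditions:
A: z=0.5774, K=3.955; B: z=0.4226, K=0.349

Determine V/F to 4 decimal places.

V/F = 0.7439

Rachford–Rice: g(V/F) = Σ zᵢ(Kᵢ−1)/(1+V/F(Kᵢ−1)) = 0.
Check two-phase: ΣzᵢKᵢ = 2.4311 > 1 and Σzᵢ/Kᵢ = 1.3569 > 1, so g(0) = 1.4311 > 0 and g(1) = -0.3569 < 0.
Iterate (Newton) starting at V/F = 0.5:
  V/F = 0.5000: g = 0.28081, g' = -1.2151 → V/F = 0.7311
  V/F = 0.7311: g = 0.01490, g' = -1.1569 → V/F = 0.7440
  V/F = 0.7440: g = -0.00006, g' = -1.1664 → V/F = 0.7439
Converged at V/F = 0.7439.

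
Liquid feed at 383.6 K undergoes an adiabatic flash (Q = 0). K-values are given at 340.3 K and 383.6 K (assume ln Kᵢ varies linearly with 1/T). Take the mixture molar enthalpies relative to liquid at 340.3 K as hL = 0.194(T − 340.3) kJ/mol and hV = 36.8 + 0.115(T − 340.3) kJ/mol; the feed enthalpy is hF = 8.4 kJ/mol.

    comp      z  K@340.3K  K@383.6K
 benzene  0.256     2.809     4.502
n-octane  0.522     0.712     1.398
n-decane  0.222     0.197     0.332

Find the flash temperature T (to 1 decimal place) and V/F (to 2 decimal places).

Adiabatic flash: solve Rachford–Rice at each trial T, then check hF = ψ·hV(T) + (1−ψ)·hL(T).
  T = 340.3 K: K = (2.809, 0.712, 0.197), RR gives ψ = 0.156, H_out = 5.740 kJ/mol
  T = 383.6 K: K = (4.502, 1.398, 0.332), RR gives ψ = 0.897, H_out = 38.325 kJ/mol
  T = 362.0 K: K = (3.609, 1.019, 0.260), RR gives ψ = 0.561, H_out = 23.886 kJ/mol
  T = 351.1 K: K = (3.194, 0.856, 0.227), RR gives ψ = 0.355, H_out = 14.852 kJ/mol
  T = 345.7 K: K = (2.998, 0.782, 0.212), RR gives ψ = 0.254, H_out = 10.281 kJ/mol
  T = 343.0 K: K = (2.903, 0.746, 0.204), RR gives ψ = 0.205, H_out = 8.007 kJ/mol
  T = 344.4 K: K = (2.952, 0.765, 0.208), RR gives ψ = 0.230, H_out = 9.185 kJ/mol
Linear interpolation between T = 343.0 (H_out = 8.007) and T = 344.4 (H_out = 9.185) on hF = 8.4 gives T ≈ 343.5 K, at which ψ = 0.21.

T = 343.5 K, V/F = 0.21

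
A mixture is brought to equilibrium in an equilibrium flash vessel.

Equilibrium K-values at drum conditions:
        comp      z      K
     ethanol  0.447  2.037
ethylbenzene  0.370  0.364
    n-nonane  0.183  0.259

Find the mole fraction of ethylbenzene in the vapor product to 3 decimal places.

y_ethylbenzene = 0.147

Newton–Raphson from β = 0.54:
  β = 0.540: g = -0.2873, g' = -0.824 → β = 0.191
  β = 0.191: g = -0.0391, g' = -0.665 → β = 0.132
  β = 0.132: g = 0.0002, g' = -0.674 → β = 0.133
Converged at β = 0.133.
Compositions from xᵢ = zᵢ/(1+β(Kᵢ−1)), yᵢ = Kᵢxᵢ:
  ethanol: x = 0.393, y = 0.800
  ethylbenzene: x = 0.404, y = 0.147
  n-nonane: x = 0.203, y = 0.053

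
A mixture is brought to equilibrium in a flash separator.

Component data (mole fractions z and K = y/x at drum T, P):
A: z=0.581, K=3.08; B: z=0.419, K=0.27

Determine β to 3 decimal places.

β = 0.594

Rachford–Rice: g(β) = Σ zᵢ(Kᵢ−1)/(1+β(Kᵢ−1)) = 0.
Check two-phase: ΣzᵢKᵢ = 1.903 > 1 and Σzᵢ/Kᵢ = 1.740 > 1, so g(0) = 0.903 > 0 and g(1) = -0.740 < 0.
Binary case is linear: z₁(K₁−1)(1+β(K₂−1)) + z₂(K₂−1)(1+β(K₁−1)) = 0
⇒ β = [z₁(K₁−1)+z₂(K₂−1)] / [−(K₁−1)(K₂−1)] = 0.9026/1.5184 = 0.594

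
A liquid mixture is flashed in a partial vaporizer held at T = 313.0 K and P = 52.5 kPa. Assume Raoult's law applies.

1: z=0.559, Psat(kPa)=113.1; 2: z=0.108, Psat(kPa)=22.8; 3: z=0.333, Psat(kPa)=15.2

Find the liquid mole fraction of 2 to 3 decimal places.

Raoult's law: Kᵢ = Pᵢˢᵃᵗ/P = Pᵢˢᵃᵗ/52.5.
  K_1 = 113.1/52.5 = 2.15429, K_2 = 22.8/52.5 = 0.43429, K_3 = 15.2/52.5 = 0.28952
Let β = V/F and solve Σ zᵢ(Kᵢ−1)/(1+β(Kᵢ−1)) = 0.
Check two-phase: ΣzᵢKᵢ = 1.348 > 1 and Σzᵢ/Kᵢ = 1.658 > 1, so g(0) = 0.348 > 0 and g(1) = -0.658 < 0.
Newton–Raphson from β = 0.5:
  β = 0.500: g = -0.0430, g' = -0.771 → β = 0.444
  β = 0.444: g = -0.0008, g' = -0.746 → β = 0.443
Converged at β = 0.443.
Compositions from xᵢ = zᵢ/(1+β(Kᵢ−1)), yᵢ = Kᵢxᵢ:
  1: x = 0.370, y = 0.797
  2: x = 0.144, y = 0.063
  3: x = 0.486, y = 0.141

x_2 = 0.144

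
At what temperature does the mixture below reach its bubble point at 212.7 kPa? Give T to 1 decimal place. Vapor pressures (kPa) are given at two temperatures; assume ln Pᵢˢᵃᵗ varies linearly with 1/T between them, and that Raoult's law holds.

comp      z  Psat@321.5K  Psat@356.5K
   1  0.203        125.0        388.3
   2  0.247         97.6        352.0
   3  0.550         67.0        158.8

Bubble-point temperature: ΣzᵢPᵢˢᵃᵗ(T) = P. Interpolate ln Pᵢˢᵃᵗ = aᵢ + bᵢ/T.
  T = 321.5 K: ΣzᵢPᵢˢᵃᵗ = 86.33 kPa
  T = 356.5 K: ΣzᵢPᵢˢᵃᵗ = 253.11 kPa
  T = 339.0 K: ΣzᵢPᵢˢᵃᵗ = 151.38 kPa
  T = 347.8 K: ΣzᵢPᵢˢᵃᵗ = 197.13 kPa
  T = 352.1 K: ΣzᵢPᵢˢᵃᵗ = 223.35 kPa
  T = 350.0 K: ΣzᵢPᵢˢᵃᵗ = 210.21 kPa
Interpolating between 350.0 K and 352.1 K gives T ≈ 350.4 K.

T = 350.4 K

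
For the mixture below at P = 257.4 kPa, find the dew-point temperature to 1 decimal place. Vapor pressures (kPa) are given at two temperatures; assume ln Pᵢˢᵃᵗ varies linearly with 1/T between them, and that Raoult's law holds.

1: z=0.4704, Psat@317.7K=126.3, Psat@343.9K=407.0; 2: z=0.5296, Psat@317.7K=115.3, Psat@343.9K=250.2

T = 338.7 K

Dew-point temperature: Σzᵢ·P/Pᵢˢᵃᵗ(T) = 1. Interpolate ln Pᵢˢᵃᵗ = aᵢ + bᵢ/T.
  T = 317.7 K: ΣzᵢP/Pᵢˢᵃᵗ = 2.1410
  T = 343.9 K: ΣzᵢP/Pᵢˢᵃᵗ = 0.8423
  T = 330.8 K: ΣzᵢP/Pᵢˢᵃᵗ = 1.3122
  T = 337.4 K: ΣzᵢP/Pᵢˢᵃᵗ = 1.0440
  T = 340.6 K: ΣzᵢP/Pᵢˢᵃᵗ = 0.9381
  T = 339.0 K: ΣzᵢP/Pᵢˢᵃᵗ = 0.9893
Interpolating between 337.4 K and 339.0 K gives T ≈ 338.7 K.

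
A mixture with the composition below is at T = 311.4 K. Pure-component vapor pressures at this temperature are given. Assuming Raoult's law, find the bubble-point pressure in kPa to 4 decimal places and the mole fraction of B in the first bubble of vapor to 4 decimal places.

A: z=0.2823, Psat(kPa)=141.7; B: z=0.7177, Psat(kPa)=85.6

Pbub = 101.4370 kPa, y_B = 0.6056

At the bubble point ψ → 0, so ΣzᵢKᵢ = 1 with Kᵢ = Pᵢˢᵃᵗ/P ⇒ P = ΣzᵢPᵢˢᵃᵗ.
P = 0.2823·141.7 + 0.7177·85.6 = 101.4370 kPa
yᵢ = zᵢPᵢˢᵃᵗ/P ⇒ y_B = 0.7177·85.6/101.4370 = 0.6056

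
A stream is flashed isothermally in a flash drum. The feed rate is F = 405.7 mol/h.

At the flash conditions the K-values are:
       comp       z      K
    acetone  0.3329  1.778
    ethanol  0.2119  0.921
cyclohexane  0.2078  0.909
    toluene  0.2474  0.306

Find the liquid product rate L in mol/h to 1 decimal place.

L = 339.4 mol/h

Iterate (Newton) starting at β = 0.33:
  β = 0.3300: g = -0.05330, g' = -0.3313 → β = 0.1691
  β = 0.1691: g = -0.00182, g' = -0.3135 → β = 0.1633
Converged at β = 0.1633.
Then V = β·F = 0.1633·405.7 = 66.3 mol/h and L = F − V = 339.4 mol/h.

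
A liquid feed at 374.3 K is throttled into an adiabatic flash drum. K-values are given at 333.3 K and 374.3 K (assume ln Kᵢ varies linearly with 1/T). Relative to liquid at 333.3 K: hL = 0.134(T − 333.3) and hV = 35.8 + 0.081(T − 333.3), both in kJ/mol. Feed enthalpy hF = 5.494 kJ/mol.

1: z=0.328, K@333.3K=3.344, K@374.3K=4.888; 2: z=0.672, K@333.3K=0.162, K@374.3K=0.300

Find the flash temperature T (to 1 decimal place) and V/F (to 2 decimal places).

Adiabatic flash: solve Rachford–Rice at each trial T, then check hF = ψ·hV(T) + (1−ψ)·hL(T).
  T = 333.3 K: K = (3.344, 0.162), RR gives ψ = 0.105, H_out = 3.749 kJ/mol
  T = 374.3 K: K = (4.888, 0.300), RR gives ψ = 0.296, H_out = 15.439 kJ/mol
  T = 353.8 K: K = (4.088, 0.224), RR gives ψ = 0.205, H_out = 9.873 kJ/mol
  T = 343.6 K: K = (3.710, 0.192), RR gives ψ = 0.158, H_out = 6.945 kJ/mol
  T = 338.5 K: K = (3.527, 0.177), RR gives ψ = 0.132, H_out = 5.401 kJ/mol
  T = 341.1 K: K = (3.620, 0.184), RR gives ψ = 0.146, H_out = 6.196 kJ/mol
  T = 339.8 K: K = (3.573, 0.180), RR gives ψ = 0.139, H_out = 5.801 kJ/mol
Linear interpolation between T = 338.5 (H_out = 5.401) and T = 339.8 (H_out = 5.801) on hF = 5.494 gives T ≈ 338.8 K, at which ψ = 0.13.

T = 338.8 K, V/F = 0.13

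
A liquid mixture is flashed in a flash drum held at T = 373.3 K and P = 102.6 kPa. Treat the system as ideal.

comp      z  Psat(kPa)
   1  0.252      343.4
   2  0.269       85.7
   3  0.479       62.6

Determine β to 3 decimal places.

Raoult's law: Kᵢ = Pᵢˢᵃᵗ/P = Pᵢˢᵃᵗ/102.6.
  K_1 = 343.4/102.6 = 3.34698, K_2 = 85.7/102.6 = 0.83528, K_3 = 62.6/102.6 = 0.61014
Let β = V/F and solve Σ zᵢ(Kᵢ−1)/(1+β(Kᵢ−1)) = 0.
g(0) = ΣzᵢKᵢ − 1 = 0.360 and g(1) = 1 − Σzᵢ/Kᵢ = -0.182, so a root lies in (0, 1).
Iterate (Newton) starting at β = 0.45:
  β = 0.450: g = 0.0133, g' = -0.444 → β = 0.480
  β = 0.480: g = 0.0003, g' = -0.426 → β = 0.481
Converged at β = 0.481.

β = 0.481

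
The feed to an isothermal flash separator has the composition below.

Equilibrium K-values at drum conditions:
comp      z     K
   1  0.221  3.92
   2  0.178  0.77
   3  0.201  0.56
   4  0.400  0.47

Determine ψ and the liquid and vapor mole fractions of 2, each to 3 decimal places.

Material balance + equilibrium reduce to Σ zᵢ(Kᵢ−1)/(1+ψ(Kᵢ−1)) = 0.
Check two-phase: ΣzᵢKᵢ = 1.304 > 1 and Σzᵢ/Kᵢ = 1.498 > 1, so g(0) = 0.304 > 0 and g(1) = -0.498 < 0.
Newton iteration, ψ⁰ = 0.5:
  ψ = 0.500: g = -0.1858, g' = -0.595 → ψ = 0.188
  ψ = 0.188: g = 0.0420, g' = -0.981 → ψ = 0.231
  ψ = 0.231: g = 0.0023, g' = -0.877 → ψ = 0.233
Converged at ψ = 0.233.
Compositions from xᵢ = zᵢ/(1+ψ(Kᵢ−1)), yᵢ = Kᵢxᵢ:
  1: x = 0.131, y = 0.515
  2: x = 0.188, y = 0.145
  3: x = 0.224, y = 0.125
  4: x = 0.456, y = 0.215

ψ = 0.233, x_2 = 0.188, y_2 = 0.145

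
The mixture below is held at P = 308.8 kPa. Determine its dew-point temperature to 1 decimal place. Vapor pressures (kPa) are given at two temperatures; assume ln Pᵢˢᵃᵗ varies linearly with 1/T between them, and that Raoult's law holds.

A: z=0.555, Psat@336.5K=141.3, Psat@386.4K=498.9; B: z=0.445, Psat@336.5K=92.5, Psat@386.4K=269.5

T = 378.6 K

Dew-point temperature: Σzᵢ·P/Pᵢˢᵃᵗ(T) = 1. Interpolate ln Pᵢˢᵃᵗ = aᵢ + bᵢ/T.
  T = 336.5 K: ΣzᵢP/Pᵢˢᵃᵗ = 2.6985
  T = 386.4 K: ΣzᵢP/Pᵢˢᵃᵗ = 0.8534
  T = 361.4 K: ΣzᵢP/Pᵢˢᵃᵗ = 1.4585
  T = 373.9 K: ΣzᵢP/Pᵢˢᵃᵗ = 1.1054
  T = 380.1 K: ΣzᵢP/Pᵢˢᵃᵗ = 0.9702
  T = 377.0 K: ΣzᵢP/Pᵢˢᵃᵗ = 1.0350
  T = 378.6 K: ΣzᵢP/Pᵢˢᵃᵗ = 1.0009
Interpolating between 378.6 K and 380.1 K gives T ≈ 378.6 K.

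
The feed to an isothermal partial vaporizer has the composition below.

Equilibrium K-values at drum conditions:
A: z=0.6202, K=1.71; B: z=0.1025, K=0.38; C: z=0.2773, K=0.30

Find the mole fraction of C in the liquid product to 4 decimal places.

x_C = 0.3772

Material balance + equilibrium reduce to Σ zᵢ(Kᵢ−1)/(1+V/F(Kᵢ−1)) = 0.
g(0) = ΣzᵢKᵢ − 1 = 0.1827 and g(1) = 1 − Σzᵢ/Kᵢ = -0.5568, so a root lies in (0, 1).
Newton–Raphson from V/F = 0.62:
  V/F = 0.6200: g = -0.14043, g' = -0.6788 → V/F = 0.4131
  V/F = 0.4131: g = -0.01804, g' = -0.5270 → V/F = 0.3789
  V/F = 0.3789: g = -0.00025, g' = -0.5131 → V/F = 0.3784
Converged at V/F = 0.3784.
Compositions from xᵢ = zᵢ/(1+V/F(Kᵢ−1)), yᵢ = Kᵢxᵢ:
  A: x = 0.4889, y = 0.8359
  B: x = 0.1339, y = 0.0509
  C: x = 0.3772, y = 0.1132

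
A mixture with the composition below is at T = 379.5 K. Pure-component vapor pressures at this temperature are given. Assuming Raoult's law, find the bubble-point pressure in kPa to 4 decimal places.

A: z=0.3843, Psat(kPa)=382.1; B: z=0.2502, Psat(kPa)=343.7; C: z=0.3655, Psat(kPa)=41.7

Pbub = 248.0761 kPa

At the bubble point ψ → 0, so ΣzᵢKᵢ = 1 with Kᵢ = Pᵢˢᵃᵗ/P ⇒ P = ΣzᵢPᵢˢᵃᵗ.
P = 0.3843·382.1 + 0.2502·343.7 + 0.3655·41.7 = 248.0761 kPa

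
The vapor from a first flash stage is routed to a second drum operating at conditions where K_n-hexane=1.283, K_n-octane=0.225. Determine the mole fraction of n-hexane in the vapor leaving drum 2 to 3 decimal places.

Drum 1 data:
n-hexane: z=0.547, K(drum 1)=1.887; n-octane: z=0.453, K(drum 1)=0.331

y_n-hexane (drum 2) = 0.940

Drum 1:
Let ψ₁ = V/F and solve Σ zᵢ(Kᵢ−1)/(1+ψ₁(Kᵢ−1)) = 0.
Check two-phase: ΣzᵢKᵢ = 1.182 > 1 and Σzᵢ/Kᵢ = 1.658 > 1, so g(0) = 0.182 > 0 and g(1) = -0.658 < 0.
Binary case is linear: z₁(K₁−1)(1+ψ₁(K₂−1)) + z₂(K₂−1)(1+ψ₁(K₁−1)) = 0
⇒ ψ₁ = [z₁(K₁−1)+z₂(K₂−1)] / [−(K₁−1)(K₂−1)] = 0.1821/0.5934 = 0.307
Drum-1 compositions:
  n-hexane: x = 0.430, y = 0.811
  n-octane: x = 0.570, y = 0.189
Drum-2 feed = drum-1 vapor: z₂ = (0.8113, 0.1887).
Drum 2:
Material balance + equilibrium reduce to Σ zᵢ(Kᵢ−1)/(1+ψ₂(Kᵢ−1)) = 0.
Check two-phase: ΣzᵢKᵢ = 1.083 > 1 and Σzᵢ/Kᵢ = 1.471 > 1, so g(0) = 0.083 > 0 and g(1) = -0.471 < 0.
Binary case is linear: z₁(K₁−1)(1+ψ₂(K₂−1)) + z₂(K₂−1)(1+ψ₂(K₁−1)) = 0
⇒ ψ₂ = [z₁(K₁−1)+z₂(K₂−1)] / [−(K₁−1)(K₂−1)] = 0.0834/0.2193 = 0.380
  n-hexane: x = 0.733, y = 0.940
  n-octane: x = 0.267, y = 0.060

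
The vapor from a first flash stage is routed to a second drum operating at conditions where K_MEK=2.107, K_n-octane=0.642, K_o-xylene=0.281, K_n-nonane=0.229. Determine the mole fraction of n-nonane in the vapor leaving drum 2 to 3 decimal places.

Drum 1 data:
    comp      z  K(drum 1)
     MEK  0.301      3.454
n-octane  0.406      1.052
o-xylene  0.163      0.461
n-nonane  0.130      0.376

Drum 1:
Let ψ₁ = V/F and solve Σ zᵢ(Kᵢ−1)/(1+ψ₁(Kᵢ−1)) = 0.
Feasibility: ΣzᵢKᵢ = 1.591, Σzᵢ/Kᵢ = 1.172 — both > 1, two phases present.
Iterate (Newton) starting at ψ₁ = 0.5:
  ψ₁ = 0.500: g = 0.1141, g' = -0.562 → ψ₁ = 0.703
  ψ₁ = 0.703: g = 0.0055, g' = -0.529 → ψ₁ = 0.713
Converged at ψ₁ = 0.713.
Drum-1 compositions:
  MEK: x = 0.109, y = 0.378
  n-octane: x = 0.391, y = 0.412
  o-xylene: x = 0.265, y = 0.122
  n-nonane: x = 0.234, y = 0.088
Drum-2 feed = drum-1 vapor: z₂ = (0.3780, 0.4118, 0.1221, 0.0881).
Drum 2:
Newton–Raphson from ψ₂ = 0.67:
  ψ₂ = 0.670: g = -0.2636, g' = -0.703 → ψ₂ = 0.295
  ψ₂ = 0.295: g = -0.0488, g' = -0.519 → ψ₂ = 0.201
  ψ₂ = 0.201: g = 0.0004, g' = -0.531 → ψ₂ = 0.202
Converged at ψ₂ = 0.202.
  MEK: x = 0.309, y = 0.651
  n-octane: x = 0.444, y = 0.285
  o-xylene: x = 0.143, y = 0.040
  n-nonane: x = 0.104, y = 0.024

y_n-nonane (drum 2) = 0.024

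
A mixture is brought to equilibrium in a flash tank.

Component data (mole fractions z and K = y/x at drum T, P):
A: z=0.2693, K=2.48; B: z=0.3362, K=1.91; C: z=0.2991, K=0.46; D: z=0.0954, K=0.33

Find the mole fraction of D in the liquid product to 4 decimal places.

x_D = 0.1806

Let ψ = V/F and solve Σ zᵢ(Kᵢ−1)/(1+ψ(Kᵢ−1)) = 0.
Feasibility: ΣzᵢKᵢ = 1.4791, Σzᵢ/Kᵢ = 1.2239 — both > 1, two phases present.
Newton–Raphson from ψ = 0.5:
  ψ = 0.5000: g = 0.12196, g' = -0.5868 → ψ = 0.7078
  ψ = 0.7078: g = -0.00228, g' = -0.6271 → ψ = 0.7042
Converged at ψ = 0.7042.
Compositions from xᵢ = zᵢ/(1+ψ(Kᵢ−1)), yᵢ = Kᵢxᵢ:
  A: x = 0.1319, y = 0.3270
  B: x = 0.2049, y = 0.3914
  C: x = 0.4826, y = 0.2220
  D: x = 0.1806, y = 0.0596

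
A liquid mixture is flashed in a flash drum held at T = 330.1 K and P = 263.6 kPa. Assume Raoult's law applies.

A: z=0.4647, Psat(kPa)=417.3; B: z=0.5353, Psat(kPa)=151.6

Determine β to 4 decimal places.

Raoult's law: Kᵢ = Pᵢˢᵃᵗ/P = Pᵢˢᵃᵗ/263.6.
  K_A = 417.3/263.6 = 1.583080, K_B = 151.6/263.6 = 0.575114
Material balance + equilibrium reduce to Σ zᵢ(Kᵢ−1)/(1+β(Kᵢ−1)) = 0.
Feasibility: ΣzᵢKᵢ = 1.0435, Σzᵢ/Kᵢ = 1.2243 — both > 1, two phases present.
Binary case is linear: z₁(K₁−1)(1+β(K₂−1)) + z₂(K₂−1)(1+β(K₁−1)) = 0
⇒ β = [z₁(K₁−1)+z₂(K₂−1)] / [−(K₁−1)(K₂−1)] = 0.04352/0.24774 = 0.1756

β = 0.1756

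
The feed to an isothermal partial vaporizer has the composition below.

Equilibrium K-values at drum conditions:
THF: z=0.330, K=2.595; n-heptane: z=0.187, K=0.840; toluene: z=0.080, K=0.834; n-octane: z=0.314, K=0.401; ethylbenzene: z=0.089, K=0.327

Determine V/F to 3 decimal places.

V/F = 0.310

Iterate (Newton) starting at V/F = 0.69:
  V/F = 0.690: g = -0.2305, g' = -0.667 → V/F = 0.344
  V/F = 0.344: g = -0.0210, g' = -0.605 → V/F = 0.310
Converged at V/F = 0.310.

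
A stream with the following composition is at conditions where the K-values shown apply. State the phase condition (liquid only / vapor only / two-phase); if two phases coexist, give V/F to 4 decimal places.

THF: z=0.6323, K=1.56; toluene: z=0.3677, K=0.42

ΣzᵢKᵢ = 1.1408; Σzᵢ/Kᵢ = 1.2808.
Both exceed 1, so a two-phase solution exists.
Binary case is linear: z₁(K₁−1)(1+ψ(K₂−1)) + z₂(K₂−1)(1+ψ(K₁−1)) = 0
⇒ ψ = [z₁(K₁−1)+z₂(K₂−1)] / [−(K₁−1)(K₂−1)] = 0.14082/0.32480 = 0.4336

two-phase, V/F = 0.4336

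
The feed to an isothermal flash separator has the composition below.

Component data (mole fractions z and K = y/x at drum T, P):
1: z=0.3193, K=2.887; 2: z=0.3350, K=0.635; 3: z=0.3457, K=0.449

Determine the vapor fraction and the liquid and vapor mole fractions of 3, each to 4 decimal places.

Material balance + equilibrium reduce to Σ zᵢ(Kᵢ−1)/(1+ψ(Kᵢ−1)) = 0.
Feasibility: ΣzᵢKᵢ = 1.2898, Σzᵢ/Kᵢ = 1.4081 — both > 1, two phases present.
Newton–Raphson from ψ = 0.5:
  ψ = 0.5000: g = -0.10247, g' = -0.5677 → ψ = 0.3195
  ψ = 0.3195: g = 0.00629, g' = -0.6543 → ψ = 0.3291
  ψ = 0.3291: g = 0.00004, g' = -0.6469 → ψ = 0.3292
Converged at ψ = 0.3292.
Compositions from xᵢ = zᵢ/(1+ψ(Kᵢ−1)), yᵢ = Kᵢxᵢ:
  1: x = 0.1970, y = 0.5686
  2: x = 0.3807, y = 0.2418
  3: x = 0.4223, y = 0.1896

ψ = 0.3292, x_3 = 0.4223, y_3 = 0.1896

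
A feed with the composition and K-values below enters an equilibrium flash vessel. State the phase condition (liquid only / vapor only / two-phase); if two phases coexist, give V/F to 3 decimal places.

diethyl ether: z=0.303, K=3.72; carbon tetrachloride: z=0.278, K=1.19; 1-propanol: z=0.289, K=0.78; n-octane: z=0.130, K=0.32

ΣzᵢKᵢ = 1.725; Σzᵢ/Kᵢ = 1.092.
Both exceed 1, so a two-phase solution exists.
Let ψ = V/F and solve Σ zᵢ(Kᵢ−1)/(1+ψ(Kᵢ−1)) = 0.
Newton iteration, ψ⁰ = 0.38:
  ψ = 0.380: g = 0.2660, g' = -0.677 → ψ = 0.773
  ψ = 0.773: g = 0.0487, g' = -0.528 → ψ = 0.865
  ψ = 0.865: g = -0.0022, g' = -0.583 → ψ = 0.862
Converged at ψ = 0.862.

two-phase, V/F = 0.862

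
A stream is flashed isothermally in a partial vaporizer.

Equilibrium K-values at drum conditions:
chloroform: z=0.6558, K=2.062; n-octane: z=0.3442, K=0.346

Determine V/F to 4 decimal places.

Rachford–Rice: g(V/F) = Σ zᵢ(Kᵢ−1)/(1+V/F(Kᵢ−1)) = 0.
Check two-phase: ΣzᵢKᵢ = 1.4714 > 1 and Σzᵢ/Kᵢ = 1.3128 > 1, so g(0) = 0.4714 > 0 and g(1) = -0.3128 < 0.
Binary case is linear: z₁(K₁−1)(1+V/F(K₂−1)) + z₂(K₂−1)(1+V/F(K₁−1)) = 0
⇒ V/F = [z₁(K₁−1)+z₂(K₂−1)] / [−(K₁−1)(K₂−1)] = 0.47135/0.69455 = 0.6786

V/F = 0.6786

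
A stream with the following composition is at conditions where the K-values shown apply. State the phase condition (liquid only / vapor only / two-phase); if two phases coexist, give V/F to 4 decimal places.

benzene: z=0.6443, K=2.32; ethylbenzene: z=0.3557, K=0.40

ΣzᵢKᵢ = 1.6371; Σzᵢ/Kᵢ = 1.1670.
Both exceed 1, so a two-phase solution exists.
Material balance + equilibrium reduce to Σ zᵢ(Kᵢ−1)/(1+ψ(Kᵢ−1)) = 0.
Newton–Raphson from ψ = 0.42:
  ψ = 0.4200: g = 0.26182, g' = -0.6935 → ψ = 0.7975
  ψ = 0.7975: g = 0.00505, g' = -0.7373 → ψ = 0.8044
Converged at ψ = 0.8044.

two-phase, V/F = 0.8044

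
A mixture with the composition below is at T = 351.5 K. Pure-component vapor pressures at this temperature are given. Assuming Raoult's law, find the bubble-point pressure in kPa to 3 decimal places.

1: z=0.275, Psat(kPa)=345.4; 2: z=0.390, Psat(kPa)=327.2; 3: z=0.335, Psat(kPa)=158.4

Pbub = 275.657 kPa

At the bubble point ψ → 0, so ΣzᵢKᵢ = 1 with Kᵢ = Pᵢˢᵃᵗ/P ⇒ P = ΣzᵢPᵢˢᵃᵗ.
P = 0.275·345.4 + 0.390·327.2 + 0.335·158.4 = 275.657 kPa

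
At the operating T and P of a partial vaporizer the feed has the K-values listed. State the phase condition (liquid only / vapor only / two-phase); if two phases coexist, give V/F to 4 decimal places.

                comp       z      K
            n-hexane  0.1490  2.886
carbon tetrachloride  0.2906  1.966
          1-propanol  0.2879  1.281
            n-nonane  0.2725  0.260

two-phase, V/F = 0.6219

ΣzᵢKᵢ = 1.4410; Σzᵢ/Kᵢ = 1.4723.
Both exceed 1, so a two-phase solution exists.
Let ψ = V/F and solve Σ zᵢ(Kᵢ−1)/(1+ψ(Kᵢ−1)) = 0.
Iterate (Newton) starting at ψ = 0.59:
  ψ = 0.5900: g = 0.02330, g' = -0.7156 → ψ = 0.6226
  ψ = 0.6226: g = -0.00050, g' = -0.7474 → ψ = 0.6219
Converged at ψ = 0.6219.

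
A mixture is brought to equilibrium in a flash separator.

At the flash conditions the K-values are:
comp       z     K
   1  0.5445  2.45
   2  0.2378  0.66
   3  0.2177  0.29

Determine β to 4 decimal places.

Let β = V/F and solve Σ zᵢ(Kᵢ−1)/(1+β(Kᵢ−1)) = 0.
g(0) = ΣzᵢKᵢ − 1 = 0.5541 and g(1) = 1 − Σzᵢ/Kᵢ = -0.3332, so a root lies in (0, 1).
Newton iteration, β⁰ = 0.5:
  β = 0.5000: g = 0.12064, g' = -0.6884 → β = 0.6752
  β = 0.6752: g = -0.00293, g' = -0.7436 → β = 0.6713
Converged at β = 0.6713.

β = 0.6713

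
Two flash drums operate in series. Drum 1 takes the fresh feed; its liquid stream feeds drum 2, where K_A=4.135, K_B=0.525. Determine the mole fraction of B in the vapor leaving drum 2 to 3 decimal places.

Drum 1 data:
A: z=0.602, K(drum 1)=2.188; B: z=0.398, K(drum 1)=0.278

y_B (drum 2) = 0.456

Drum 1:
Rachford–Rice: g(ψ₁) = Σ zᵢ(Kᵢ−1)/(1+ψ₁(Kᵢ−1)) = 0.
Feasibility: ΣzᵢKᵢ = 1.428, Σzᵢ/Kᵢ = 1.707 — both > 1, two phases present.
Binary case is linear: z₁(K₁−1)(1+ψ₁(K₂−1)) + z₂(K₂−1)(1+ψ₁(K₁−1)) = 0
⇒ ψ₁ = [z₁(K₁−1)+z₂(K₂−1)] / [−(K₁−1)(K₂−1)] = 0.4278/0.8577 = 0.499
Drum-1 compositions:
  A: x = 0.378, y = 0.827
  B: x = 0.622, y = 0.173
Drum-2 feed = drum-1 liquid: z₂ = (0.3780, 0.6220).
Drum 2:
Let ψ₂ = V/F and solve Σ zᵢ(Kᵢ−1)/(1+ψ₂(Kᵢ−1)) = 0.
Feasibility: ΣzᵢKᵢ = 1.890, Σzᵢ/Kᵢ = 1.276 — both > 1, two phases present.
Newton–Raphson from ψ₂ = 0.5:
  ψ₂ = 0.500: g = 0.0741, g' = -0.805 → ψ₂ = 0.592
  ψ₂ = 0.592: g = 0.0039, g' = -0.727 → ψ₂ = 0.597
Converged at ψ₂ = 0.597.
  A: x = 0.132, y = 0.544
  B: x = 0.868, y = 0.456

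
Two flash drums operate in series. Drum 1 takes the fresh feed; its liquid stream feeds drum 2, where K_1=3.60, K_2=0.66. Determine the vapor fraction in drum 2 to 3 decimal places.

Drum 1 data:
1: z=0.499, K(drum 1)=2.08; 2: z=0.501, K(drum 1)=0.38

V/F (drum 2) = 0.828

Drum 1:
Material balance + equilibrium reduce to Σ zᵢ(Kᵢ−1)/(1+ψ₁(Kᵢ−1)) = 0.
Feasibility: ΣzᵢKᵢ = 1.228, Σzᵢ/Kᵢ = 1.558 — both > 1, two phases present.
Binary case is linear: z₁(K₁−1)(1+ψ₁(K₂−1)) + z₂(K₂−1)(1+ψ₁(K₁−1)) = 0
⇒ ψ₁ = [z₁(K₁−1)+z₂(K₂−1)] / [−(K₁−1)(K₂−1)] = 0.2283/0.6696 = 0.341
Drum-1 compositions:
  1: x = 0.365, y = 0.759
  2: x = 0.635, y = 0.241
Drum-2 feed = drum-1 liquid: z₂ = (0.3647, 0.6353).
Drum 2:
Newton–Raphson from ψ₂ = 0.5:
  ψ₂ = 0.500: g = 0.1520, g' = -0.573 → ψ₂ = 0.765
  ψ₂ = 0.765: g = 0.0251, g' = -0.410 → ψ₂ = 0.827
  ψ₂ = 0.827: g = 0.0006, g' = -0.391 → ψ₂ = 0.828
Converged at ψ₂ = 0.828.
  1: x = 0.116, y = 0.416
  2: x = 0.884, y = 0.584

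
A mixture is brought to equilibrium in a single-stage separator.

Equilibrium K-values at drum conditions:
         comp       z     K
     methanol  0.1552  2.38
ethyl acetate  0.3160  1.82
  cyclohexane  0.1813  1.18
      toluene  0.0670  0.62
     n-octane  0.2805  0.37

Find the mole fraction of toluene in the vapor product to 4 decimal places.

y_toluene = 0.0540

Material balance + equilibrium reduce to Σ zᵢ(Kᵢ−1)/(1+β(Kᵢ−1)) = 0.
g(0) = ΣzᵢKᵢ − 1 = 0.3038 and g(1) = 1 − Σzᵢ/Kᵢ = -0.2587, so a root lies in (0, 1).
Newton iteration, β⁰ = 0.61:
  β = 0.6100: g = -0.00174, g' = -0.4964 → β = 0.6065
Converged at β = 0.6065.
Compositions from xᵢ = zᵢ/(1+β(Kᵢ−1)), yᵢ = Kᵢxᵢ:
  methanol: x = 0.0845, y = 0.2011
  ethyl acetate: x = 0.2110, y = 0.3841
  cyclohexane: x = 0.1635, y = 0.1929
  toluene: x = 0.0871, y = 0.0540
  n-octane: x = 0.4539, y = 0.1680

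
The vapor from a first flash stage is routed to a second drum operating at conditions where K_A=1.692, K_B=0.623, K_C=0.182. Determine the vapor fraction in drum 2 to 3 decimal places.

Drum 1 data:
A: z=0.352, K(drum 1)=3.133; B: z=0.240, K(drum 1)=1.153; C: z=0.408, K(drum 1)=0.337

V/F (drum 2) = 0.253

Drum 1:
Newton–Raphson from ψ₁ = 0.4:
  ψ₁ = 0.400: g = 0.0716, g' = -0.803 → ψ₁ = 0.489
  ψ₁ = 0.489: g = 0.0013, g' = -0.781 → ψ₁ = 0.491
Converged at ψ₁ = 0.491.
Drum-1 compositions:
  A: x = 0.172, y = 0.539
  B: x = 0.223, y = 0.257
  C: x = 0.605, y = 0.204
Drum-2 feed = drum-1 vapor: z₂ = (0.5388, 0.2574, 0.2038).
Drum 2:
Material balance + equilibrium reduce to Σ zᵢ(Kᵢ−1)/(1+ψ₂(Kᵢ−1)) = 0.
g(0) = ΣzᵢKᵢ − 1 = 0.109 and g(1) = 1 − Σzᵢ/Kᵢ = -0.851, so a root lies in (0, 1).
Newton iteration, ψ₂⁰ = 0.64:
  ψ₂ = 0.640: g = -0.2194, g' = -0.788 → ψ₂ = 0.362
  ψ₂ = 0.362: g = -0.0509, g' = -0.489 → ψ₂ = 0.258
  ψ₂ = 0.258: g = -0.0023, g' = -0.450 → ψ₂ = 0.253
Converged at ψ₂ = 0.253.
  A: x = 0.459, y = 0.776
  B: x = 0.284, y = 0.177
  C: x = 0.257, y = 0.047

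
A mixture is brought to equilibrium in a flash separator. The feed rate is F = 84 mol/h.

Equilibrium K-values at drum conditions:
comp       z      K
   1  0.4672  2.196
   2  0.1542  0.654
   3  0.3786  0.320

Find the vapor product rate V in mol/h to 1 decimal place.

Let ψ = V/F and solve Σ zᵢ(Kᵢ−1)/(1+ψ(Kᵢ−1)) = 0.
Check two-phase: ΣzᵢKᵢ = 1.2480 > 1 and Σzᵢ/Kᵢ = 1.6317 > 1, so g(0) = 0.2480 > 0 and g(1) = -0.6317 < 0.
Newton iteration, ψ⁰ = 0.5:
  ψ = 0.5000: g = -0.10492, g' = -0.6906 → ψ = 0.3481
  ψ = 0.3481: g = -0.00341, g' = -0.6575 → ψ = 0.3429
Converged at ψ = 0.3429.
Then V = ψ·F = 0.3429·84 = 28.8 mol/h and L = F − V = 55.2 mol/h.

V = 28.8 mol/h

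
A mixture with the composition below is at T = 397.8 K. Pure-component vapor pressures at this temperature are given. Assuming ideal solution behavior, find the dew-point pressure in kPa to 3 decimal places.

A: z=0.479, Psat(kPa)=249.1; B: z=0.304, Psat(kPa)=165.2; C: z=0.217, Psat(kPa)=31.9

At the dew point ψ → 1, so Σzᵢ/Kᵢ = 1 with Kᵢ = Pᵢˢᵃᵗ/P ⇒ 1/P = Σzᵢ/Pᵢˢᵃᵗ.
1/P = 0.479/249.1 + 0.304/165.2 + 0.217/31.9 = 0.010566 ⇒ P = 94.647 kPa

Pdew = 94.647 kPa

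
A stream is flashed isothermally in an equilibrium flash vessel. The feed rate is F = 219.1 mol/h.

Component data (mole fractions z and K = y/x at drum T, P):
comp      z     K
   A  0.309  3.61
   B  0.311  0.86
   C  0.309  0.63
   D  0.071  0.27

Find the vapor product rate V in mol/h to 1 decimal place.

V = 143.3 mol/h

Material balance + equilibrium reduce to Σ zᵢ(Kᵢ−1)/(1+ψ(Kᵢ−1)) = 0.
g(0) = ΣzᵢKᵢ − 1 = 0.597 and g(1) = 1 − Σzᵢ/Kᵢ = -0.201, so a root lies in (0, 1).
Iterate (Newton) starting at ψ = 0.38:
  ψ = 0.380: g = 0.1542, g' = -0.667 → ψ = 0.611
  ψ = 0.611: g = 0.0219, g' = -0.514 → ψ = 0.654
Converged at ψ = 0.654.
Then V = ψ·F = 0.6540·219.1 = 143.3 mol/h and L = F − V = 75.8 mol/h.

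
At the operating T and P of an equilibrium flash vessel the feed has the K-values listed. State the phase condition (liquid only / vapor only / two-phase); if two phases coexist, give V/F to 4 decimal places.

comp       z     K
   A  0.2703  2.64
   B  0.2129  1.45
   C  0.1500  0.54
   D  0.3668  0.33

two-phase, V/F = 0.2908

ΣzᵢKᵢ = 1.2243; Σzᵢ/Kᵢ = 1.6385.
Both exceed 1, so a two-phase solution exists.
Material balance + equilibrium reduce to Σ zᵢ(Kᵢ−1)/(1+ψ(Kᵢ−1)) = 0.
Iterate (Newton) starting at ψ = 0.5:
  ψ = 0.5000: g = -0.13739, g' = -0.6741 → ψ = 0.2962
  ψ = 0.2962: g = -0.00358, g' = -0.6617 → ψ = 0.2908
Converged at ψ = 0.2908.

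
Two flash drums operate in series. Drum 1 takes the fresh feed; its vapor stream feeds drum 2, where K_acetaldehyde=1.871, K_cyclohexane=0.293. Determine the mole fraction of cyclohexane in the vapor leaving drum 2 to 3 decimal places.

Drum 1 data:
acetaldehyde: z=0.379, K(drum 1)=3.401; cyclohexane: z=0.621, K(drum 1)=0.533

y_cyclohexane (drum 2) = 0.162

Drum 1:
Rachford–Rice: g(ψ₁) = Σ zᵢ(Kᵢ−1)/(1+ψ₁(Kᵢ−1)) = 0.
g(0) = ΣzᵢKᵢ − 1 = 0.620 and g(1) = 1 − Σzᵢ/Kᵢ = -0.277, so a root lies in (0, 1).
Binary case is linear: z₁(K₁−1)(1+ψ₁(K₂−1)) + z₂(K₂−1)(1+ψ₁(K₁−1)) = 0
⇒ ψ₁ = [z₁(K₁−1)+z₂(K₂−1)] / [−(K₁−1)(K₂−1)] = 0.6200/1.1213 = 0.553
Drum-1 compositions:
  acetaldehyde: x = 0.163, y = 0.554
  cyclohexane: x = 0.837, y = 0.446
Drum-2 feed = drum-1 vapor: z₂ = (0.5538, 0.4462).
Drum 2:
Rachford–Rice: g(ψ₂) = Σ zᵢ(Kᵢ−1)/(1+ψ₂(Kᵢ−1)) = 0.
Check two-phase: ΣzᵢKᵢ = 1.167 > 1 and Σzᵢ/Kᵢ = 1.819 > 1, so g(0) = 0.167 > 0 and g(1) = -0.819 < 0.
Binary case is linear: z₁(K₁−1)(1+ψ₂(K₂−1)) + z₂(K₂−1)(1+ψ₂(K₁−1)) = 0
⇒ ψ₂ = [z₁(K₁−1)+z₂(K₂−1)] / [−(K₁−1)(K₂−1)] = 0.1669/0.6158 = 0.271
  acetaldehyde: x = 0.448, y = 0.838
  cyclohexane: x = 0.552, y = 0.162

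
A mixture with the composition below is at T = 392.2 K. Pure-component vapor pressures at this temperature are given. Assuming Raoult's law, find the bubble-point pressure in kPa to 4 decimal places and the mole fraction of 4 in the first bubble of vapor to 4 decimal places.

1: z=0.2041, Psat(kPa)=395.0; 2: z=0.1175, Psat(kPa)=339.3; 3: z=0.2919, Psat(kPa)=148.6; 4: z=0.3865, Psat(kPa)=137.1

Pbub = 216.8527 kPa, y_4 = 0.2444

At the bubble point ψ → 0, so ΣzᵢKᵢ = 1 with Kᵢ = Pᵢˢᵃᵗ/P ⇒ P = ΣzᵢPᵢˢᵃᵗ.
P = 0.2041·395.0 + 0.1175·339.3 + 0.2919·148.6 + 0.3865·137.1 = 216.8527 kPa
yᵢ = zᵢPᵢˢᵃᵗ/P ⇒ y_4 = 0.3865·137.1/216.8527 = 0.2444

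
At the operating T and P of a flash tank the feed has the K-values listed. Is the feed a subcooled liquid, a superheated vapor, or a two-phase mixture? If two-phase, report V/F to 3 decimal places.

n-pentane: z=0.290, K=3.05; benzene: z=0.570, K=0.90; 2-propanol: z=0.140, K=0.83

ΣzᵢKᵢ = 1.514; Σzᵢ/Kᵢ = 0.897.
Since Σzᵢ/Kᵢ < 1 the mixture is above its dew point — single vapor phase.

superheated vapor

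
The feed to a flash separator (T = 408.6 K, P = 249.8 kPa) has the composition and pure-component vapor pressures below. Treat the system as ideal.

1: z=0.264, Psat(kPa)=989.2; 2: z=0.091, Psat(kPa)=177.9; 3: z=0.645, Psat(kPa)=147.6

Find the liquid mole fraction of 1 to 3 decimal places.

x_1 = 0.118

Raoult's law: Kᵢ = Pᵢˢᵃᵗ/P = Pᵢˢᵃᵗ/249.8.
  K_1 = 989.2/249.8 = 3.95997, K_2 = 177.9/249.8 = 0.71217, K_3 = 147.6/249.8 = 0.59087
Rachford–Rice: g(ψ) = Σ zᵢ(Kᵢ−1)/(1+ψ(Kᵢ−1)) = 0.
Feasibility: ΣzᵢKᵢ = 1.491, Σzᵢ/Kᵢ = 1.286 — both > 1, two phases present.
Newton iteration, ψ⁰ = 0.5:
  ψ = 0.500: g = -0.0473, g' = -0.557 → ψ = 0.415
  ψ = 0.415: g = 0.0030, g' = -0.632 → ψ = 0.420
Converged at ψ = 0.420.
Compositions from xᵢ = zᵢ/(1+ψ(Kᵢ−1)), yᵢ = Kᵢxᵢ:
  1: x = 0.118, y = 0.466
  2: x = 0.104, y = 0.074
  3: x = 0.779, y = 0.460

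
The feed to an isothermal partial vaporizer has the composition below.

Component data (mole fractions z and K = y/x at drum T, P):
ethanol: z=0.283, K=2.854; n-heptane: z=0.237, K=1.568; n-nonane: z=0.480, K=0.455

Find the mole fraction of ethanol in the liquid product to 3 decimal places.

x_ethanol = 0.143

Material balance + equilibrium reduce to Σ zᵢ(Kᵢ−1)/(1+V/F(Kᵢ−1)) = 0.
g(0) = ΣzᵢKᵢ − 1 = 0.398 and g(1) = 1 − Σzᵢ/Kᵢ = -0.305, so a root lies in (0, 1).
Newton–Raphson from V/F = 0.63:
  V/F = 0.630: g = -0.0572, g' = -0.579 → V/F = 0.531
  V/F = 0.531: g = -0.0004, g' = -0.574 → V/F = 0.530
Converged at V/F = 0.530.
Compositions from xᵢ = zᵢ/(1+V/F(Kᵢ−1)), yᵢ = Kᵢxᵢ:
  ethanol: x = 0.143, y = 0.407
  n-heptane: x = 0.182, y = 0.286
  n-nonane: x = 0.675, y = 0.307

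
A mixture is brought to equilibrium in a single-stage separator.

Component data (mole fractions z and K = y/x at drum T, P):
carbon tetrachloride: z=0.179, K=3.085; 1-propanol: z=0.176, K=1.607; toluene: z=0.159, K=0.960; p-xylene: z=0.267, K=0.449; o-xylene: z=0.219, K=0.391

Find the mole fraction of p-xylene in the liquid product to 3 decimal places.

x_p-xylene = 0.311

Material balance + equilibrium reduce to Σ zᵢ(Kᵢ−1)/(1+V/F(Kᵢ−1)) = 0.
g(0) = ΣzᵢKᵢ − 1 = 0.193 and g(1) = 1 − Σzᵢ/Kᵢ = -0.488, so a root lies in (0, 1).
Newton iteration, V/F⁰ = 0.5:
  V/F = 0.500: g = -0.1366, g' = -0.547 → V/F = 0.250
  V/F = 0.250: g = 0.0035, g' = -0.607 → V/F = 0.256
Converged at V/F = 0.256.
Compositions from xᵢ = zᵢ/(1+V/F(Kᵢ−1)), yᵢ = Kᵢxᵢ:
  carbon tetrachloride: x = 0.117, y = 0.360
  1-propanol: x = 0.152, y = 0.245
  toluene: x = 0.161, y = 0.154
  p-xylene: x = 0.311, y = 0.140
  o-xylene: x = 0.259, y = 0.101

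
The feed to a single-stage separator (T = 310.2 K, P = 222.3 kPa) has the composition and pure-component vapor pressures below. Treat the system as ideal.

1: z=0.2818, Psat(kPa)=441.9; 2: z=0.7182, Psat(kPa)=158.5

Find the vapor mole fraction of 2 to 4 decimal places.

y_2 = 0.5525

Raoult's law: Kᵢ = Pᵢˢᵃᵗ/P = Pᵢˢᵃᵗ/222.3.
  K_1 = 441.9/222.3 = 1.987854, K_2 = 158.5/222.3 = 0.713000
Rachford–Rice: g(V/F) = Σ zᵢ(Kᵢ−1)/(1+V/F(Kᵢ−1)) = 0.
Feasibility: ΣzᵢKᵢ = 1.0723, Σzᵢ/Kᵢ = 1.1491 — both > 1, two phases present.
Iterate (Newton) starting at V/F = 0.5:
  V/F = 0.5000: g = -0.05432, g' = -0.2039 → V/F = 0.2335
  V/F = 0.2335: g = 0.00526, g' = -0.2495 → V/F = 0.2546
  V/F = 0.2546: g = 0.00005, g' = -0.2444 → V/F = 0.2549
Converged at V/F = 0.2549.
Compositions from xᵢ = zᵢ/(1+V/F(Kᵢ−1)), yᵢ = Kᵢxᵢ:
  1: x = 0.2251, y = 0.4475
  2: x = 0.7749, y = 0.5525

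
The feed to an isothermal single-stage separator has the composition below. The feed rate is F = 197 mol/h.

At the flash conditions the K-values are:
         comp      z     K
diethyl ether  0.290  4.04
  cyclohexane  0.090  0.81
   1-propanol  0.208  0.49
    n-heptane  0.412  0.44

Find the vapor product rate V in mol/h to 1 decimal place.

Material balance + equilibrium reduce to Σ zᵢ(Kᵢ−1)/(1+V/F(Kᵢ−1)) = 0.
Check two-phase: ΣzᵢKᵢ = 1.528 > 1 and Σzᵢ/Kᵢ = 1.544 > 1, so g(0) = 0.528 > 0 and g(1) = -0.544 < 0.
Newton–Raphson from V/F = 0.5:
  V/F = 0.500: g = -0.1319, g' = -0.773 → V/F = 0.329
  V/F = 0.329: g = 0.0119, g' = -0.945 → V/F = 0.342
Converged at V/F = 0.342.
Then V = V/F·F = 0.3421·197 = 67.4 mol/h and L = F − V = 129.6 mol/h.

V = 67.4 mol/h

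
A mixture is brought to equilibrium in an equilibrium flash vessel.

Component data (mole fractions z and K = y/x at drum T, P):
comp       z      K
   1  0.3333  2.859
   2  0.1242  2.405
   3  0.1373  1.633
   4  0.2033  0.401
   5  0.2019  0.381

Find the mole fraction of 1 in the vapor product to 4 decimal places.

y_1 = 0.4198

Material balance + equilibrium reduce to Σ zᵢ(Kᵢ−1)/(1+ψ(Kᵢ−1)) = 0.
Feasibility: ΣzᵢKᵢ = 1.6343, Σzᵢ/Kᵢ = 1.2892 — both > 1, two phases present.
Iterate (Newton) starting at ψ = 0.61:
  ψ = 0.6100: g = 0.05433, g' = -0.7335 → ψ = 0.6841
  ψ = 0.6841: g = -0.00070, g' = -0.7558 → ψ = 0.6831
Converged at ψ = 0.6831.
Compositions from xᵢ = zᵢ/(1+ψ(Kᵢ−1)), yᵢ = Kᵢxᵢ:
  1: x = 0.1468, y = 0.4198
  2: x = 0.0634, y = 0.1524
  3: x = 0.0959, y = 0.1565
  4: x = 0.3441, y = 0.1380
  5: x = 0.3498, y = 0.1333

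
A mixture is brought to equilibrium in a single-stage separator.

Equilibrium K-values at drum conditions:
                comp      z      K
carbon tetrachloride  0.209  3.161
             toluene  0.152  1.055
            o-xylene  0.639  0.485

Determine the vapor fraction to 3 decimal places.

Let ψ = V/F and solve Σ zᵢ(Kᵢ−1)/(1+ψ(Kᵢ−1)) = 0.
Check two-phase: ΣzᵢKᵢ = 1.131 > 1 and Σzᵢ/Kᵢ = 1.528 > 1, so g(0) = 0.131 > 0 and g(1) = -0.528 < 0.
Newton iteration, ψ⁰ = 0.5:
  ψ = 0.500: g = -0.2180, g' = -0.533 → ψ = 0.091
  ψ = 0.091: g = 0.0402, g' = -0.868 → ψ = 0.138
  ψ = 0.138: g = 0.0022, g' = -0.777 → ψ = 0.140
Converged at ψ = 0.140.

ψ = 0.140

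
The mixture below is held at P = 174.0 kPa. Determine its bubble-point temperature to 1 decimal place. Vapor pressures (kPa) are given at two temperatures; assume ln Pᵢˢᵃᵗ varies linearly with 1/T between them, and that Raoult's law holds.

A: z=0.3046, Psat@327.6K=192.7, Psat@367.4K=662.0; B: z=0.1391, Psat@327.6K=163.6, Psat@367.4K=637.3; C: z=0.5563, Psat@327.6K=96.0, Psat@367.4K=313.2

Bubble-point temperature: ΣzᵢPᵢˢᵃᵗ(T) = P. Interpolate ln Pᵢˢᵃᵗ = aᵢ + bᵢ/T.
  T = 327.6 K: ΣzᵢPᵢˢᵃᵗ = 134.86 kPa
  T = 367.4 K: ΣzᵢPᵢˢᵃᵗ = 464.53 kPa
  T = 347.5 K: ΣzᵢPᵢˢᵃᵗ = 259.19 kPa
  T = 337.6 K: ΣzᵢPᵢˢᵃᵗ = 189.05 kPa
  T = 332.6 K: ΣzᵢPᵢˢᵃᵗ = 160.07 kPa
  T = 335.1 K: ΣzᵢPᵢˢᵃᵗ = 174.07 kPa
Interpolating between 332.6 K and 335.1 K gives T ≈ 335.1 K.

T = 335.1 K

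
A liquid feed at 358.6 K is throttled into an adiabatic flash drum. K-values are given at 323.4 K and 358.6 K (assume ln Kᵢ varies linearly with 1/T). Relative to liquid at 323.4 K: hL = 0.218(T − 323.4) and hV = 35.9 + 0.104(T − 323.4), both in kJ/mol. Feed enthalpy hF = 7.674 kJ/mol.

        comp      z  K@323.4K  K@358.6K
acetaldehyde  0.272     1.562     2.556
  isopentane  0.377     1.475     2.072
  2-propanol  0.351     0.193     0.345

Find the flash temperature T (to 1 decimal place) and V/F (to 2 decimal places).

Adiabatic flash: solve Rachford–Rice at each trial T, then check hF = ψ·hV(T) + (1−ψ)·hL(T).
  T = 323.4 K: K = (1.562, 1.475, 0.193), RR gives ψ = 0.118, H_out = 4.224 kJ/mol
  T = 358.6 K: K = (2.556, 2.072, 0.345), RR gives ψ = 0.711, H_out = 30.345 kJ/mol
  T = 341.0 K: K = (2.024, 1.764, 0.262), RR gives ψ = 0.475, H_out = 19.921 kJ/mol
  T = 332.2 K: K = (1.784, 1.617, 0.226), RR gives ψ = 0.326, H_out = 13.289 kJ/mol
  T = 327.8 K: K = (1.671, 1.545, 0.209), RR gives ψ = 0.233, H_out = 9.191 kJ/mol
  T = 325.6 K: K = (1.616, 1.510, 0.201), RR gives ψ = 0.178, H_out = 6.840 kJ/mol
Linear interpolation between T = 325.6 (H_out = 6.840) and T = 327.8 (H_out = 9.191) on hF = 7.674 gives T ≈ 326.4 K, at which ψ = 0.20.

T = 326.4 K, V/F = 0.20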